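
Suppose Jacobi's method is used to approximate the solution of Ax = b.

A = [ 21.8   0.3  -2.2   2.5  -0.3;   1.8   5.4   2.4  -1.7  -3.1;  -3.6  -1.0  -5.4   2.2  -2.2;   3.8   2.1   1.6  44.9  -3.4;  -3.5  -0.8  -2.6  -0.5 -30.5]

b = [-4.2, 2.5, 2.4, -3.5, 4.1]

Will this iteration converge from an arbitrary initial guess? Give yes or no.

Split A = D + L + U, D = diag(21.8, 5.4, -5.4, 44.9, -30.5).
Jacobi: T = -D⁻¹(L+U), T[3,1] = -(2.1)/(44.9) = -0.0468; T[3,3] = 0.
  T[0,:] = [+0.0000  -0.0138  +0.1009  -0.1147  +0.0138]
  T[1,:] = [-0.3333  +0.0000  -0.4444  +0.3148  +0.5741]
  T[2,:] = [-0.6667  -0.1852  +0.0000  +0.4074  -0.4074]
  T[3,:] = [-0.0846  -0.0468  -0.0356  +0.0000  +0.0757]
  T[4,:] = [-0.1148  -0.0262  -0.0852  -0.0164  +0.0000]
eigenvalue magnitudes: 0.2940, 0.2061, 0.2061, 0.1431, 0.1431.
spectral radius ρ = 0.2940; 0.2940 < 1: convergent.

yes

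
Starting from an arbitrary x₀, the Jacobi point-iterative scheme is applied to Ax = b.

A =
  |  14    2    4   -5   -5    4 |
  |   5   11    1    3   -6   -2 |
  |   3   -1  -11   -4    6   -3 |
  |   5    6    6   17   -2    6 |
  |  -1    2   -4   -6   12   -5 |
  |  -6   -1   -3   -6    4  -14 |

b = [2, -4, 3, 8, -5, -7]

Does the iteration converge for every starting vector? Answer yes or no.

no

Write A = D+L+U with D = diag(14, 11, -11, 17, 12, -14).
Jacobi: T = -D⁻¹(L+U), T[3,1] = -(6)/(17) = -0.3529; T[3,3] = 0.
  T[0,:] = [+0.0000, -0.1429, -0.2857, +0.3571, +0.3571, -0.2857]
  T[1,:] = [-0.4545, +0.0000, -0.0909, -0.2727, +0.5455, +0.1818]
  T[2,:] = [+0.2727, -0.0909, +0.0000, -0.3636, +0.5455, -0.2727]
  T[3,:] = [-0.2941, -0.3529, -0.3529, +0.0000, +0.1176, -0.3529]
  T[4,:] = [+0.0833, -0.1667, +0.3333, +0.5000, +0.0000, +0.4167]
  T[5,:] = [-0.4286, -0.0714, -0.2143, -0.4286, +0.2857, +0.0000]
|eigenvalues of T|: 1.1954, 0.5466, 0.5466, 0.4539, 0.4539, 0.0533.
spectral radius ρ = 1.1954; 1.1954 > 1 ⇒ diverges.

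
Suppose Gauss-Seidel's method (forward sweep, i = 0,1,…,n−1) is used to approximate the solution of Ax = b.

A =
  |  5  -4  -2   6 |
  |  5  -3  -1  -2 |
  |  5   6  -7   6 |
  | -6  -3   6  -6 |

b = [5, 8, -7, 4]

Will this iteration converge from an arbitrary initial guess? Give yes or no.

no

Diagonal D = diag(5, -3, -7, -6); L, U strict lower/upper.
Gauss-Seidel: T = -(D+L)⁻¹U, row 0 first, T[0,3] = -(6)/(5) = -1.2000; later rows by forward substitution.
  T[0,:] = [+0.0000, +0.8000, +0.4000, -1.2000]
  T[1,:] = [+0.0000, +1.3333, +0.3333, -2.6667]
  T[2,:] = [+0.0000, +1.7143, +0.5714, -2.2857]
  T[3,:] = [+0.0000, +0.2476, +0.0048, +0.2476]
moduli |λ_i(T)| = 1.2000, 0.6667, 0.2857, 0.0000.
spectral radius ρ = 1.2000; 1.2000 > 1: divergent.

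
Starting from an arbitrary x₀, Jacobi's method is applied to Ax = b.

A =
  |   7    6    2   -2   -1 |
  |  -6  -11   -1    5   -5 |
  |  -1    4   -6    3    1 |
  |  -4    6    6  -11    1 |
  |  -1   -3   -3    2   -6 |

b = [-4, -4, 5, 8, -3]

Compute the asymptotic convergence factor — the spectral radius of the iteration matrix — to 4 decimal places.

A = D + L + U where D = diag(7, -11, -6, -11, -6).
Jacobi T = -D⁻¹(L+U): T[1,2] = -(-1)/(-11) = -0.0909; T[1,1] = 0.
  T[0,:] = [+0.0000 -0.8571 -0.2857 +0.2857 +0.1429]
  T[1,:] = [-0.5455 +0.0000 -0.0909 +0.4545 -0.4545]
  T[2,:] = [-0.1667 +0.6667 +0.0000 +0.5000 +0.1667]
  T[3,:] = [-0.3636 +0.5455 +0.5455 +0.0000 +0.0909]
  T[4,:] = [-0.1667 -0.5000 -0.5000 +0.3333 +0.0000]
|roots of det(T-λI)|: 1.1290, 0.7674, 0.7674, 0.2740, 0.2740.
ρ(T) = max|λ| = 1.1290; 1.1290 > 1: divergent.

1.1290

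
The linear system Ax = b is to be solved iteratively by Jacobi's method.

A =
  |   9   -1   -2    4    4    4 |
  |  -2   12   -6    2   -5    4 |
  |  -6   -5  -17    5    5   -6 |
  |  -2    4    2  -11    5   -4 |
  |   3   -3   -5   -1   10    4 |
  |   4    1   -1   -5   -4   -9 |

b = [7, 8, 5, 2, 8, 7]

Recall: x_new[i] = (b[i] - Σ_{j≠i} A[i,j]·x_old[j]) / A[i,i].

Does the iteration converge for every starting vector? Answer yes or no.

A = D + L + U where D = diag(9, 12, -17, -11, 10, -9).
Jacobi: T = -D⁻¹(L+U), T[5,1] = -(1)/(-9) = +0.1111; T[5,5] = 0.
  T[0,:] = [+0.0000 +0.1111 +0.2222 -0.4444 -0.4444 -0.4444]
  T[1,:] = [+0.1667 +0.0000 +0.5000 -0.1667 +0.4167 -0.3333]
  T[2,:] = [-0.3529 -0.2941 +0.0000 +0.2941 +0.2941 -0.3529]
  T[3,:] = [-0.1818 +0.3636 +0.1818 +0.0000 +0.4545 -0.3636]
  T[4,:] = [-0.3000 +0.3000 +0.5000 +0.1000 +0.0000 -0.4000]
  T[5,:] = [+0.4444 +0.1111 -0.1111 -0.5556 -0.4444 +0.0000]
|λ(T)| sorted: 1.1530, 0.6570, 0.6570, 0.6467, 0.3175, 0.0736.
ρ = 1.1530; 1.1530 > 1, so it fails to converge.

no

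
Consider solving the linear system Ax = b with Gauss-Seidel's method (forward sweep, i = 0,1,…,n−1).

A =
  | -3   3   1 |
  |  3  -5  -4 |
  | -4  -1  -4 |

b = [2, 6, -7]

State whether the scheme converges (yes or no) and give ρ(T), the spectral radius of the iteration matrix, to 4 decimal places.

no, ρ = 1.1267

A = D + L + U where D = diag(-3, -5, -4).
T_GS = -(D+L)⁻¹U: row 0 first, T[0,2] = -(1)/(-3) = +0.3333; later rows by forward substitution.
  T[0,:] = [+0.0000  +1.0000  +0.3333]
  T[1,:] = [+0.0000  +0.6000  -0.6000]
  T[2,:] = [+0.0000  -1.1500  -0.1833]
eigenvalue magnitudes: 1.1267, 0.7100, 0.0000.
spectral radius ρ = 1.1267; 1.1267 > 1, so it fails to converge.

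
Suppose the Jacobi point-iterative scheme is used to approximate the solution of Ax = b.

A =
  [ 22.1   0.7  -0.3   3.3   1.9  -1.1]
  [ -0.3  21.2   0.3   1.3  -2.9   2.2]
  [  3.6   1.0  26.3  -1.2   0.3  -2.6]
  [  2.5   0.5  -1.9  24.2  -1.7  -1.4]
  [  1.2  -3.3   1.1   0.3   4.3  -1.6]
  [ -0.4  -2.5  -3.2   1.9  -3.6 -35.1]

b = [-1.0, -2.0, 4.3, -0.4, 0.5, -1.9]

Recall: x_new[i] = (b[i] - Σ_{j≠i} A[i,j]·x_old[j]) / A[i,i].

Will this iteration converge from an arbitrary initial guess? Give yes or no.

Split A = D + L + U, D = diag(22.1, 21.2, 26.3, 24.2, 4.3, -35.1).
Jacobi T = -D⁻¹(L+U): T[1,2] = -(0.3)/(21.2) = -0.0142; T[1,1] = 0.
  T[0,:] = [+0.0000  -0.0317  +0.0136  -0.1493  -0.0860  +0.0498]
  T[1,:] = [+0.0142  +0.0000  -0.0142  -0.0613  +0.1368  -0.1038]
  T[2,:] = [-0.1369  -0.0380  +0.0000  +0.0456  -0.0114  +0.0989]
  T[3,:] = [-0.1033  -0.0207  +0.0785  +0.0000  +0.0702  +0.0579]
  T[4,:] = [-0.2791  +0.7674  -0.2558  -0.0698  +0.0000  +0.3721]
  T[5,:] = [-0.0114  -0.0712  -0.0912  +0.0541  -0.1026  +0.0000]
|λ(T)| sorted: 0.3231, 0.2390, 0.1975, 0.1712, 0.1712, 0.0086.
spectral radius ρ = 0.3231; 0.3231 < 1 ⇒ converges.

yes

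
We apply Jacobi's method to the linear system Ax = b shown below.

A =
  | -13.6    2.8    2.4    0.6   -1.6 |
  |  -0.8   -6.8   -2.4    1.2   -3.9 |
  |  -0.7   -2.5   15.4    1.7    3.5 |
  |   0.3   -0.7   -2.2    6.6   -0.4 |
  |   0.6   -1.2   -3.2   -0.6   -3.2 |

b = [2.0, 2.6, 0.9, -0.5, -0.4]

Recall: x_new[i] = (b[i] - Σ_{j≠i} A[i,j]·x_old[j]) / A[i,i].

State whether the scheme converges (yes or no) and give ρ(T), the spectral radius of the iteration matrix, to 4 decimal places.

Let D = diag(-13.6, -6.8, 15.4, 6.6, -3.2); L, U the strict triangles.
T_J = -D⁻¹(L+U): T[4,2] = -(-3.2)/(-3.2) = -1.0000; T[4,4] = 0.
  T[0,:] = [+0.0000 +0.2059 +0.1765 +0.0441 -0.1176]
  T[1,:] = [-0.1176 +0.0000 -0.3529 +0.1765 -0.5735]
  T[2,:] = [+0.0455 +0.1623 +0.0000 -0.1104 -0.2273]
  T[3,:] = [-0.0455 +0.1061 +0.3333 +0.0000 +0.0606]
  T[4,:] = [+0.1875 -0.3750 -1.0000 -0.1875 +0.0000]
moduli |λ_i(T)| = 0.6531, 0.4077, 0.2004, 0.0463, 0.0463.
ρ(T) = max|λ| = 0.6531; 0.6531 < 1, so it converges for any x₀.

yes, ρ = 0.6531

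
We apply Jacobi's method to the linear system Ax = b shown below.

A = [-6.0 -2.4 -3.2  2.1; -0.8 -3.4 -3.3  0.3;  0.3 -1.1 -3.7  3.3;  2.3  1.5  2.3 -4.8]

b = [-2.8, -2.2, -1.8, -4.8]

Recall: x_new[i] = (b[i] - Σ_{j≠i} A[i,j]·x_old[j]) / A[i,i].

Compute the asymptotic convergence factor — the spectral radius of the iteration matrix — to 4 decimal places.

1.2210

Diagonal D = diag(-6, -3.4, -3.7, -4.8); L, U strict lower/upper.
Jacobi: T = -D⁻¹(L+U), T[2,1] = -(-1.1)/(-3.7) = -0.2973; T[2,2] = 0.
  T[0,:] = [+0.0000, -0.4000, -0.5333, +0.3500]
  T[1,:] = [-0.2353, +0.0000, -0.9706, +0.0882]
  T[2,:] = [+0.0811, -0.2973, +0.0000, +0.8919]
  T[3,:] = [+0.4792, +0.3125, +0.4792, +0.0000]
|roots of det(T-λI)|: 1.2210, 0.6368, 0.3960, 0.3960.
ρ(T) = max|λ| = 1.2210; 1.2210 > 1: divergent.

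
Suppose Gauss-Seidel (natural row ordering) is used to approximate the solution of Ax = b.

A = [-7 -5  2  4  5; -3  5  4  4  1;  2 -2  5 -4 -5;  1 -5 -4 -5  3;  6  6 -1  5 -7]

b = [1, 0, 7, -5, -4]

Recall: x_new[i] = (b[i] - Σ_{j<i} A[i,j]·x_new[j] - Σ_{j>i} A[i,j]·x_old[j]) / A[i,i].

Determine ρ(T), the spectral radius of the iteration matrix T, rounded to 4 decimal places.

1.1864

Let D = diag(-7, 5, 5, -5, -7); L, U the strict triangles.
Gauss-Seidel: T = -(D+L)⁻¹U, row 0 first, T[0,1] = -(-5)/(-7) = -0.7143; later rows by forward substitution.
  T[0,:] = [+0.0000 -0.7143 +0.2857 +0.5714 +0.7143]
  T[1,:] = [+0.0000 -0.4286 -0.6286 -0.4571 +0.2286]
  T[2,:] = [+0.0000 +0.1143 -0.3657 +0.3886 +0.8057]
  T[3,:] = [+0.0000 +0.1943 +0.9783 +0.2606 -0.1303]
  T[4,:] = [+0.0000 -0.8571 +0.4571 +0.2286 +0.6000]
eigenvalue magnitudes: 1.1864, 0.6715, 0.5432, 0.5432, 0.0000.
ρ(T) = max|λ| = 1.1864; 1.1864 > 1, so it fails to converge.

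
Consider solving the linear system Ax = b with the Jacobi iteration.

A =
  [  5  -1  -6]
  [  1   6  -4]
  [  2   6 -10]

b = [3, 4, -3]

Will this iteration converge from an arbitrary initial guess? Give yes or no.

Write A = D+L+U with D = diag(5, 6, -10).
Jacobi T = -D⁻¹(L+U): T[0,2] = -(-6)/(5) = +1.2000; T[0,0] = 0.
  T[0,:] = [+0.0000, +0.2000, +1.2000]
  T[1,:] = [-0.1667, +0.0000, +0.6667]
  T[2,:] = [+0.2000, +0.6000, +0.0000]
|λ(T)| sorted: 0.8467, 0.6860, 0.1607.
ρ(T) = max|λ| = 0.8467; 0.8467 < 1 ⇒ converges.

yes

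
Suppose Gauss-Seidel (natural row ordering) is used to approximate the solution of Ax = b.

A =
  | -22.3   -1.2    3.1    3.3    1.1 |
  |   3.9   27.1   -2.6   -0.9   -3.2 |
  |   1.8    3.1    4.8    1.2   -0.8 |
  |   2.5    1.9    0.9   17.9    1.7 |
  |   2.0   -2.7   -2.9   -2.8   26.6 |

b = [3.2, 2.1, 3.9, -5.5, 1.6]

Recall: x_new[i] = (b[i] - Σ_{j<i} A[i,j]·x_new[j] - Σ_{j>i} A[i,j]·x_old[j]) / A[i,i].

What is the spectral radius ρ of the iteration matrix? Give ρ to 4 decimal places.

Diagonal D = diag(-22.3, 27.1, 4.8, 17.9, 26.6); L, U strict lower/upper.
T_GS = -(D+L)⁻¹U: row 0 first, T[0,1] = -(-1.2)/(-22.3) = -0.0538; later rows by forward substitution.
  T[0,:] = [+0.0000, -0.0538, +0.1390, +0.1480, +0.0493]
  T[1,:] = [+0.0000, +0.0077, +0.0759, +0.0119, +0.1110]
  T[2,:] = [+0.0000, +0.0152, -0.1012, -0.3132, +0.0765]
  T[3,:] = [+0.0000, +0.0059, -0.0224, -0.0062, -0.1175]
  T[4,:] = [+0.0000, +0.0071, -0.0161, -0.0447, +0.0035]
|eigenvalues of T|: 0.1791, 0.0753, 0.0261, 0.0261, 0.0000.
spectral radius ρ = 0.1791; 0.1791 < 1 ⇒ converges.

0.1791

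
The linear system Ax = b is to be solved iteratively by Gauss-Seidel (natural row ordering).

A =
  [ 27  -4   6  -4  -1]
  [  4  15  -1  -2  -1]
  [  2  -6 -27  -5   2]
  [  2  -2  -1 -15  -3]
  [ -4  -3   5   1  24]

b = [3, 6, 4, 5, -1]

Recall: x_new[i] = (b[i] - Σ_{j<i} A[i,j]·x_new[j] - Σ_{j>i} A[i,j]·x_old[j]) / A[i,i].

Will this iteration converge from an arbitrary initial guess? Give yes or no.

yes

Let D = diag(27, 15, -27, -15, 24); L, U the strict triangles.
Gauss-Seidel: T = -(D+L)⁻¹U, row 0 first, T[0,1] = -(-4)/(27) = +0.1481; later rows by forward substitution.
  T[0,:] = [+0.0000 +0.1481 -0.2222 +0.1481 +0.0370]
  T[1,:] = [+0.0000 -0.0395 +0.1259 +0.0938 +0.0568]
  T[2,:] = [+0.0000 +0.0198 -0.0444 -0.1951 +0.0642]
  T[3,:] = [+0.0000 +0.0237 -0.0435 +0.0202 -0.2069]
  T[4,:] = [+0.0000 +0.0147 -0.0102 +0.0762 +0.0085]
eigenvalue magnitudes: 0.1562, 0.1257, 0.1257, 0.0247, 0.0000.
ρ(T) = max|λ| = 0.1562; 0.1562 < 1, so it converges for any x₀.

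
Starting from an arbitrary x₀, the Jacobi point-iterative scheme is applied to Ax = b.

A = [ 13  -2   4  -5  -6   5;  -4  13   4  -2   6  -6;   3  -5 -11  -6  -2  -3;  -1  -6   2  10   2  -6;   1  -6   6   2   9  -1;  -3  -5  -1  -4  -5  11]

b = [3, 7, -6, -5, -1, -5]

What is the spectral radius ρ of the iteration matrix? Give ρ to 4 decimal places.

Write A = D+L+U with D = diag(13, 13, -11, 10, 9, 11).
Jacobi T = -D⁻¹(L+U): T[2,4] = -(-2)/(-11) = -0.1818; T[2,2] = 0.
  T[0,:] = [+0.0000, +0.1538, -0.3077, +0.3846, +0.4615, -0.3846]
  T[1,:] = [+0.3077, +0.0000, -0.3077, +0.1538, -0.4615, +0.4615]
  T[2,:] = [+0.2727, -0.4545, +0.0000, -0.5455, -0.1818, -0.2727]
  T[3,:] = [+0.1000, +0.6000, -0.2000, +0.0000, -0.2000, +0.6000]
  T[4,:] = [-0.1111, +0.6667, -0.6667, -0.2222, +0.0000, +0.1111]
  T[5,:] = [+0.2727, +0.4545, +0.0909, +0.3636, +0.4545, +0.0000]
moduli |λ_i(T)| = 1.1203, 0.6061, 0.6061, 0.6025, 0.6025, 0.0328.
spectral radius ρ = 1.1203; 1.1203 > 1, so it fails to converge.

1.1203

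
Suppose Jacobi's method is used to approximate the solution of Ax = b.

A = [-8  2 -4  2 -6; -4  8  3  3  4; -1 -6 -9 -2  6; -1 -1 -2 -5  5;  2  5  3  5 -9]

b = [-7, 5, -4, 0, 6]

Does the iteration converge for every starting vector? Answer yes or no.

Split A = D + L + U, D = diag(-8, 8, -9, -5, -9).
T_J = -D⁻¹(L+U): T[0,2] = -(-4)/(-8) = -0.5000; T[0,0] = 0.
  T[0,:] = [+0.0000, +0.2500, -0.5000, +0.2500, -0.7500]
  T[1,:] = [+0.5000, +0.0000, -0.3750, -0.3750, -0.5000]
  T[2,:] = [-0.1111, -0.6667, +0.0000, -0.2222, +0.6667]
  T[3,:] = [-0.2000, -0.2000, -0.4000, +0.0000, +1.0000]
  T[4,:] = [+0.2222, +0.5556, +0.3333, +0.5556, +0.0000]
|roots of det(T-λI)|: 1.1769, 0.8031, 0.8031, 0.4104, 0.4104.
spectral radius ρ = 1.1769; 1.1769 > 1: divergent.

no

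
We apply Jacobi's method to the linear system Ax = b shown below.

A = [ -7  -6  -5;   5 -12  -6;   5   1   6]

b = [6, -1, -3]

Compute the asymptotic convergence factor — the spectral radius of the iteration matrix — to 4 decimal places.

0.8315

Let D = diag(-7, -12, 6); L, U the strict triangles.
Jacobi: T = -D⁻¹(L+U), T[0,2] = -(-5)/(-7) = -0.7143; T[0,0] = 0.
  T[0,:] = [+0.0000 -0.8571 -0.7143]
  T[1,:] = [+0.4167 +0.0000 -0.5000]
  T[2,:] = [-0.8333 -0.1667 +0.0000]
|eigenvalues of T|: 0.8315, 0.6082, 0.6082.
ρ(T) = max|λ| = 0.8315; 0.8315 < 1 ⇒ converges.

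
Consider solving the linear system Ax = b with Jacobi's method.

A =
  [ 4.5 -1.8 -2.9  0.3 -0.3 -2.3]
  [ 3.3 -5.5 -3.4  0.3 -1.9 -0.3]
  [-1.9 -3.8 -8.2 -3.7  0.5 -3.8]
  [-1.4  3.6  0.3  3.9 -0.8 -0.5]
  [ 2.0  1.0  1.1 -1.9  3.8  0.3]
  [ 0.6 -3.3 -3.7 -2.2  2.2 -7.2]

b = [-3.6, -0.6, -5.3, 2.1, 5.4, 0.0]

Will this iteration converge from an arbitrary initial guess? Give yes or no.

Write A = D+L+U with D = diag(4.5, -5.5, -8.2, 3.9, 3.8, -7.2).
Jacobi T = -D⁻¹(L+U): T[4,2] = -(1.1)/(3.8) = -0.2895; T[4,4] = 0.
  T[0,:] = [+0.0000  +0.4000  +0.6444  -0.0667  +0.0667  +0.5111]
  T[1,:] = [+0.6000  +0.0000  -0.6182  +0.0545  -0.3455  -0.0545]
  T[2,:] = [-0.2317  -0.4634  +0.0000  -0.4512  +0.0610  -0.4634]
  T[3,:] = [+0.3590  -0.9231  -0.0769  +0.0000  +0.2051  +0.1282]
  T[4,:] = [-0.5263  -0.2632  -0.2895  +0.5000  +0.0000  -0.0789]
  T[5,:] = [+0.0833  -0.4583  -0.5139  -0.3056  +0.3056  +0.0000]
|eigenvalues of T|: 1.2501, 0.7060, 0.7060, 0.6635, 0.6635, 0.1938.
ρ(T) = max|λ| = 1.2501; 1.2501 > 1, so it fails to converge.

no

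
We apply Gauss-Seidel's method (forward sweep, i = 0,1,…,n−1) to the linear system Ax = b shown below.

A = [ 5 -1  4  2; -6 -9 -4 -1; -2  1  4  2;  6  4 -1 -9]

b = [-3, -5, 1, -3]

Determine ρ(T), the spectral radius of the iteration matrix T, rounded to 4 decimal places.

0.8925

Split A = D + L + U, D = diag(5, -9, 4, -9).
T_GS = -(D+L)⁻¹U: row 0 first, T[0,1] = -(-1)/(5) = +0.2000; later rows by forward substitution.
  T[0,:] = [+0.0000, +0.2000, -0.8000, -0.4000]
  T[1,:] = [+0.0000, -0.1333, +0.0889, +0.1556]
  T[2,:] = [+0.0000, +0.1333, -0.4222, -0.7389]
  T[3,:] = [+0.0000, +0.0593, -0.4469, -0.1154]
eigenvalue magnitudes: 0.8925, 0.3240, 0.1025, 0.0000.
ρ(T) = max|λ| = 0.8925; 0.8925 < 1, so it converges for any x₀.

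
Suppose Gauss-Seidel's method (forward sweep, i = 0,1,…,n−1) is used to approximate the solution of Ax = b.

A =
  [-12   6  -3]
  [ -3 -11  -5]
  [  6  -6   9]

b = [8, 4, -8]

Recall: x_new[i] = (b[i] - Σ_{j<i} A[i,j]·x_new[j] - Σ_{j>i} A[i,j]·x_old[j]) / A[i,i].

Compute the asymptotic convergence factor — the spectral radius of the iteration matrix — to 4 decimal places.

Split A = D + L + U, D = diag(-12, -11, 9).
GS T = -(D+L)⁻¹U: row 0 first, T[0,2] = -(-3)/(-12) = -0.2500; later rows by forward substitution.
  T[0,:] = [+0.0000 +0.5000 -0.2500]
  T[1,:] = [+0.0000 -0.1364 -0.3864]
  T[2,:] = [+0.0000 -0.4242 -0.0909]
|roots of det(T-λI)|: 0.5191, 0.2919, 0.0000.
ρ(T) = max|λ| = 0.5191; 0.5191 < 1: convergent.

0.5191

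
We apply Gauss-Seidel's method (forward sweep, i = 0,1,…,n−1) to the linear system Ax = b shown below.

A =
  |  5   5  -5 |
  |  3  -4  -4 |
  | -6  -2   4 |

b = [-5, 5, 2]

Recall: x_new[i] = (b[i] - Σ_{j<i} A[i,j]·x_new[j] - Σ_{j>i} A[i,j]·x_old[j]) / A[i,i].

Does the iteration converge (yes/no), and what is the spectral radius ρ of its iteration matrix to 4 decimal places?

no, ρ = 1.5765

A = D + L + U where D = diag(5, -4, 4).
Gauss-Seidel: T = -(D+L)⁻¹U, row 0 first, T[0,2] = -(-5)/(5) = +1.0000; later rows by forward substitution.
  T[0,:] = [+0.0000, -1.0000, +1.0000]
  T[1,:] = [+0.0000, -0.7500, -0.2500]
  T[2,:] = [+0.0000, -1.8750, +1.3750]
|λ(T)| sorted: 1.5765, 0.9515, 0.0000.
ρ(T) = max|λ| = 1.5765; 1.5765 > 1, so it fails to converge.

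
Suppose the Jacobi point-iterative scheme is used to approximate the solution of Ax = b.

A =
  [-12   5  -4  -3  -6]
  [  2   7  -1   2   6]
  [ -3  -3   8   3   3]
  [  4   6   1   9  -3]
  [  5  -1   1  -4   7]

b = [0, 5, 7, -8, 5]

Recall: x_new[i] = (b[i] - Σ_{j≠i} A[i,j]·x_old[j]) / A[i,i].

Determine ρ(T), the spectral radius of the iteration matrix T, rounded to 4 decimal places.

1.1949

Write A = D+L+U with D = diag(-12, 7, 8, 9, 7).
T_J = -D⁻¹(L+U): T[0,1] = -(5)/(-12) = +0.4167; T[0,0] = 0.
  T[0,:] = [+0.0000  +0.4167  -0.3333  -0.2500  -0.5000]
  T[1,:] = [-0.2857  +0.0000  +0.1429  -0.2857  -0.8571]
  T[2,:] = [+0.3750  +0.3750  +0.0000  -0.3750  -0.3750]
  T[3,:] = [-0.4444  -0.6667  -0.1111  +0.0000  +0.3333]
  T[4,:] = [-0.7143  +0.1429  -0.1429  +0.5714  +0.0000]
moduli |λ_i(T)| = 1.1949, 0.7948, 0.7948, 0.2884, 0.0967.
ρ(T) = max|λ| = 1.1949; 1.1949 > 1: divergent.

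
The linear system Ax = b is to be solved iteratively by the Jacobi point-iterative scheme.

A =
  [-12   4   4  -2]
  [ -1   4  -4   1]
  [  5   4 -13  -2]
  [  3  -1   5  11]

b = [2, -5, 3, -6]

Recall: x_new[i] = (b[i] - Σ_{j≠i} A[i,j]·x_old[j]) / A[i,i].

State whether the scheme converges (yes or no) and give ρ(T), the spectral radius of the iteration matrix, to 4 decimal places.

Write A = D+L+U with D = diag(-12, 4, -13, 11).
T_J = -D⁻¹(L+U): T[2,3] = -(-2)/(-13) = -0.1538; T[2,2] = 0.
  T[0,:] = [+0.0000, +0.3333, +0.3333, -0.1667]
  T[1,:] = [+0.2500, +0.0000, +1.0000, -0.2500]
  T[2,:] = [+0.3846, +0.3077, +0.0000, -0.1538]
  T[3,:] = [-0.2727, +0.0909, -0.4545, +0.0000]
|eigenvalues of T|: 0.9400, 0.4347, 0.4347, 0.0984.
spectral radius ρ = 0.9400; 0.9400 < 1 ⇒ converges.

yes, ρ = 0.9400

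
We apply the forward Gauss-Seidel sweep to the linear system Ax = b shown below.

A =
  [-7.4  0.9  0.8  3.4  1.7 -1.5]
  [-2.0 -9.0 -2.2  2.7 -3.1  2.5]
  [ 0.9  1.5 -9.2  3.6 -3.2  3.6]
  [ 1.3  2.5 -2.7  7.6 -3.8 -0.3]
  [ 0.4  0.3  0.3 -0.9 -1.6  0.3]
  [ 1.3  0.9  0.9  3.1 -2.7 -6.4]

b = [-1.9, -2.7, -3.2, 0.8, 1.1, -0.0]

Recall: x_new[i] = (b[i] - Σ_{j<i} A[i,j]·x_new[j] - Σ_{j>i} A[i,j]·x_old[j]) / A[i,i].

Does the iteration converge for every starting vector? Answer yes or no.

yes

Split A = D + L + U, D = diag(-7.4, -9, -9.2, 7.6, -1.6, -6.4).
Gauss-Seidel: T = -(D+L)⁻¹U, row 0 first, T[0,2] = -(0.8)/(-7.4) = +0.1081; later rows by forward substitution.
  T[0,:] = [+0.0000 +0.1216 +0.1081 +0.4595 +0.2297 -0.2027]
  T[1,:] = [+0.0000 -0.0270 -0.2685 +0.1979 -0.3955 +0.3228]
  T[2,:] = [+0.0000 +0.0075 -0.0332 +0.4685 -0.3898 +0.4241]
  T[3,:] = [+0.0000 -0.0093 +0.0580 +0.0228 +0.4523 +0.1186]
  T[4,:] = [+0.0000 +0.0319 -0.0622 +0.2270 -0.3442 +0.2101]
  T[5,:] = [+0.0000 +0.0040 +0.0339 +0.1023 +0.3005 +0.0327]
eigenvalue magnitudes: 0.6333, 0.3832, 0.1266, 0.0999, 0.0722, 0.0000.
spectral radius ρ = 0.6333; 0.6333 < 1: convergent.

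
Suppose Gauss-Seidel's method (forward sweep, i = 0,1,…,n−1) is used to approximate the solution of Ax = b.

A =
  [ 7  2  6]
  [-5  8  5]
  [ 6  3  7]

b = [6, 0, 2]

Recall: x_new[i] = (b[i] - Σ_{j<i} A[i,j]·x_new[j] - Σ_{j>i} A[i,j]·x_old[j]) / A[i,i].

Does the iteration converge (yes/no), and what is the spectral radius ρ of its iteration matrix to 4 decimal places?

Let D = diag(7, 8, 7); L, U the strict triangles.
GS T = -(D+L)⁻¹U: row 0 first, T[0,1] = -(2)/(7) = -0.2857; later rows by forward substitution.
  T[0,:] = [+0.0000  -0.2857  -0.8571]
  T[1,:] = [+0.0000  -0.1786  -1.1607]
  T[2,:] = [+0.0000  +0.3214  +1.2321]
moduli |λ_i(T)| = 0.8795, 0.1740, 0.0000.
ρ = 0.8795; 0.8795 < 1, so it converges for any x₀.

yes, ρ = 0.8795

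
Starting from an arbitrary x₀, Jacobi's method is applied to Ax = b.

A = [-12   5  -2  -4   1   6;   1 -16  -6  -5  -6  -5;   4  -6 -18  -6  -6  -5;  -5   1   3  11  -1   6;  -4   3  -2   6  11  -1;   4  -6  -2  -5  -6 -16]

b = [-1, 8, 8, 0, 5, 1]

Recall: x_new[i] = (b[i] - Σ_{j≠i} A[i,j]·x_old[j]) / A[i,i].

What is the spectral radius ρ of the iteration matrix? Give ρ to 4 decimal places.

Split A = D + L + U, D = diag(-12, -16, -18, 11, 11, -16).
T_J = -D⁻¹(L+U): T[3,4] = -(-1)/(11) = +0.0909; T[3,3] = 0.
  T[0,:] = [+0.0000, +0.4167, -0.1667, -0.3333, +0.0833, +0.5000]
  T[1,:] = [+0.0625, +0.0000, -0.3750, -0.3125, -0.3750, -0.3125]
  T[2,:] = [+0.2222, -0.3333, +0.0000, -0.3333, -0.3333, -0.2778]
  T[3,:] = [+0.4545, -0.0909, -0.2727, +0.0000, +0.0909, -0.5455]
  T[4,:] = [+0.3636, -0.2727, +0.1818, -0.5455, +0.0000, +0.0909]
  T[5,:] = [+0.2500, -0.3750, -0.1250, -0.3125, -0.3750, +0.0000]
eigenvalue magnitudes: 1.1595, 0.6015, 0.6015, 0.2812, 0.2812, 0.0999.
spectral radius ρ = 1.1595; 1.1595 > 1, so it fails to converge.

1.1595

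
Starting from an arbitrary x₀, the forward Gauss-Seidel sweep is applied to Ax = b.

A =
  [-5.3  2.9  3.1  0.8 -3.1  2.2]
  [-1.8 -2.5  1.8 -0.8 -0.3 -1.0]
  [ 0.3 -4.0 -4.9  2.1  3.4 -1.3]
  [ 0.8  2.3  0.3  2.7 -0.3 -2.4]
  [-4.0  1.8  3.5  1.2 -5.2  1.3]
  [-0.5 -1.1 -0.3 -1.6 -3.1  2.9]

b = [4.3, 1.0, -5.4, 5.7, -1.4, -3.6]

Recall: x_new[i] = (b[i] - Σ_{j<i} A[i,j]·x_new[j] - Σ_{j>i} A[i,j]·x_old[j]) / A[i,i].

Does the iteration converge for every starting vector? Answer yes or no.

Diagonal D = diag(-5.3, -2.5, -4.9, 2.7, -5.2, 2.9); L, U strict lower/upper.
GS T = -(D+L)⁻¹U: row 0 first, T[0,2] = -(3.1)/(-5.3) = +0.5849; later rows by forward substitution.
  T[0,:] = [+0.0000, +0.5472, +0.5849, +0.1509, -0.5849, +0.4151]
  T[1,:] = [+0.0000, -0.3940, +0.2989, -0.4287, +0.3011, -0.6989]
  T[2,:] = [+0.0000, +0.3551, -0.2082, +0.7878, +0.4122, +0.3306]
  T[3,:] = [+0.0000, +0.1340, -0.4048, +0.2329, -0.0179, +1.3245]
  T[4,:] = [+0.0000, -0.2873, -0.5800, +0.3195, +0.8275, +0.2170]
  T[5,:] = [+0.0000, -0.2516, -0.6506, +0.4149, +0.9307, +0.8034]
|eigenvalues of T|: 1.2541, 0.4997, 0.3673, 0.3673, 0.0096, 0.0000.
spectral radius ρ = 1.2541; 1.2541 > 1: divergent.

no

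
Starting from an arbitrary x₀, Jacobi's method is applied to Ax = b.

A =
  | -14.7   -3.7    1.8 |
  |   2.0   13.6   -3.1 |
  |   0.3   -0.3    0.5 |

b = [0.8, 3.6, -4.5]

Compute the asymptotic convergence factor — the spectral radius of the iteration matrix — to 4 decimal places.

0.3993

Write A = D+L+U with D = diag(-14.7, 13.6, 0.5).
Jacobi T = -D⁻¹(L+U): T[2,1] = -(-0.3)/(0.5) = +0.6000; T[2,2] = 0.
  T[0,:] = [+0.0000, -0.2517, +0.1224]
  T[1,:] = [-0.1471, +0.0000, +0.2279]
  T[2,:] = [-0.6000, +0.6000, +0.0000]
moduli |λ_i(T)| = 0.3993, 0.2432, 0.2432.
spectral radius ρ = 0.3993; 0.3993 < 1 ⇒ converges.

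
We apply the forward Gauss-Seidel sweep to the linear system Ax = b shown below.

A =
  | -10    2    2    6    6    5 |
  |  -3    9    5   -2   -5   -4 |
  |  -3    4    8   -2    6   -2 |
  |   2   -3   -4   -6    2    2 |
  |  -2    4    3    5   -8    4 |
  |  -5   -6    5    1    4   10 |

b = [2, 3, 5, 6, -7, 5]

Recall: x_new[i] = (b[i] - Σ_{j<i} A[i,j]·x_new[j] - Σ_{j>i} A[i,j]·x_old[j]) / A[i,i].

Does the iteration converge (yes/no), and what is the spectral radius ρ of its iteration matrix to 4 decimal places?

no, ρ = 1.4408

Diagonal D = diag(-10, 9, 8, -6, -8, 10); L, U strict lower/upper.
Gauss-Seidel: T = -(D+L)⁻¹U, row 0 first, T[0,4] = -(6)/(-10) = +0.6000; later rows by forward substitution.
  T[0,:] = [+0.0000 +0.2000 +0.2000 +0.6000 +0.6000 +0.5000]
  T[1,:] = [+0.0000 +0.0667 -0.4889 +0.4222 +0.7556 +0.6111]
  T[2,:] = [+0.0000 +0.0417 +0.3194 +0.2639 -0.9028 +0.1319]
  T[3,:] = [+0.0000 +0.0056 +0.0981 -0.1870 +0.7574 +0.1065]
  T[4,:] = [+0.0000 +0.0024 -0.1133 +0.0432 +0.3626 +0.7966]
  T[5,:] = [+0.0000 +0.1176 -0.3175 +0.4228 +0.9839 +0.2214]
|λ(T)| sorted: 1.4408, 0.5944, 0.5944, 0.2926, 0.0155, 0.0000.
ρ(T) = max|λ| = 1.4408; 1.4408 > 1 ⇒ diverges.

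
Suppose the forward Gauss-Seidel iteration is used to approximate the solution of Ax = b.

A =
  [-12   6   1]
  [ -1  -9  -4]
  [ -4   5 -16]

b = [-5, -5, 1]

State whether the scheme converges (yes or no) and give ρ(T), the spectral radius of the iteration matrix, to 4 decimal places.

A = D + L + U where D = diag(-12, -9, -16).
Gauss-Seidel: T = -(D+L)⁻¹U, row 0 first, T[0,2] = -(1)/(-12) = +0.0833; later rows by forward substitution.
  T[0,:] = [+0.0000 +0.5000 +0.0833]
  T[1,:] = [+0.0000 -0.0556 -0.4537]
  T[2,:] = [+0.0000 -0.1424 -0.1626]
|eigenvalues of T|: 0.3688, 0.1506, 0.0000.
ρ = 0.3688; 0.3688 < 1 ⇒ converges.

yes, ρ = 0.3688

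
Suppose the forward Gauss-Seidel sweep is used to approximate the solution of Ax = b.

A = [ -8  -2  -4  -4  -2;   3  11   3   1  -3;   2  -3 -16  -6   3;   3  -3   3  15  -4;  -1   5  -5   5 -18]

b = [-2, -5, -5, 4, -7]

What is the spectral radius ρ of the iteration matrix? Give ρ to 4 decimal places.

Split A = D + L + U, D = diag(-8, 11, -16, 15, -18).
GS T = -(D+L)⁻¹U: row 0 first, T[0,2] = -(-4)/(-8) = -0.5000; later rows by forward substitution.
  T[0,:] = [+0.0000  -0.2500  -0.5000  -0.5000  -0.2500]
  T[1,:] = [+0.0000  +0.0682  -0.1364  +0.0455  +0.3409]
  T[2,:] = [+0.0000  -0.0440  -0.0369  -0.4460  +0.0923]
  T[3,:] = [+0.0000  +0.0724  +0.0801  +0.1983  +0.3664]
  T[4,:] = [+0.0000  +0.0652  +0.0224  +0.2194  +0.1847]
eigenvalue magnitudes: 0.5087, 0.1171, 0.1171, 0.0543, 0.0000.
ρ(T) = max|λ| = 0.5087; 0.5087 < 1 ⇒ converges.

0.5087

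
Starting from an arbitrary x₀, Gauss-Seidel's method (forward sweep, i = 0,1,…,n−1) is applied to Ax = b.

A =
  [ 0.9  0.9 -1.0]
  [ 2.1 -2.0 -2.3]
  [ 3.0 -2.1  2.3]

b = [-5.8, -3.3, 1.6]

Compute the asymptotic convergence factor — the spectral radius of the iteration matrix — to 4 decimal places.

A = D + L + U where D = diag(0.9, -2, 2.3).
T_GS = -(D+L)⁻¹U: row 0 first, T[0,2] = -(-1)/(0.9) = +1.1111; later rows by forward substitution.
  T[0,:] = [+0.0000 -1.0000 +1.1111]
  T[1,:] = [+0.0000 -1.0500 +0.0167]
  T[2,:] = [+0.0000 +0.3457 -1.4341]
|λ(T)| sorted: 1.4485, 1.0355, 0.0000.
spectral radius ρ = 1.4485; 1.4485 > 1 ⇒ diverges.

1.4485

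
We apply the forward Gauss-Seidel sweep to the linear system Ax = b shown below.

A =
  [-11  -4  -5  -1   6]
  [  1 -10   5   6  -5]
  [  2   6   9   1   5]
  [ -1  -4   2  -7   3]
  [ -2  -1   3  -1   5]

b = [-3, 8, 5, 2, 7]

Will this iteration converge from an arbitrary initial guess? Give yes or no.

Split A = D + L + U, D = diag(-11, -10, 9, -7, 5).
T_GS = -(D+L)⁻¹U: row 0 first, T[0,3] = -(-1)/(-11) = -0.0909; later rows by forward substitution.
  T[0,:] = [+0.0000, -0.3636, -0.4545, -0.0909, +0.5455]
  T[1,:] = [+0.0000, -0.0364, +0.4545, +0.5909, -0.4455]
  T[2,:] = [+0.0000, +0.1051, -0.2020, -0.4848, -0.3798]
  T[3,:] = [+0.0000, +0.1027, -0.2525, -0.4632, +0.4967]
  T[4,:] = [+0.0000, -0.1952, -0.0202, +0.2801, +0.4563]
|roots of det(T-λI)|: 0.9268, 0.7365, 0.0712, 0.0712, 0.0000.
spectral radius ρ = 0.9268; 0.9268 < 1, so it converges for any x₀.

yes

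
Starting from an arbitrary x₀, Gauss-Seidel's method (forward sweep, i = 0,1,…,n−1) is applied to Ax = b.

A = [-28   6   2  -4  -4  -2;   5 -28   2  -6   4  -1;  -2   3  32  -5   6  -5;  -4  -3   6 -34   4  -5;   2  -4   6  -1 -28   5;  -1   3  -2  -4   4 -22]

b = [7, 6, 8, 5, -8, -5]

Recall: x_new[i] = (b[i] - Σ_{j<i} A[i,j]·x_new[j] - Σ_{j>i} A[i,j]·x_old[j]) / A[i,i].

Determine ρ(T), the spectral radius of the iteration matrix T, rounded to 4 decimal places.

A = D + L + U where D = diag(-28, -28, 32, -34, -28, -22).
GS T = -(D+L)⁻¹U: row 0 first, T[0,5] = -(-2)/(-28) = -0.0714; later rows by forward substitution.
  T[0,:] = [+0.0000 +0.2143 +0.0714 -0.1429 -0.1429 -0.0714]
  T[1,:] = [+0.0000 +0.0383 +0.0842 -0.2398 +0.1173 -0.0485]
  T[2,:] = [+0.0000 +0.0098 -0.0034 +0.1698 -0.2074 +0.1563]
  T[3,:] = [+0.0000 -0.0269 -0.0164 +0.0679 +0.0875 -0.1068]
  T[4,:] = [+0.0000 +0.0129 -0.0071 +0.0580 -0.0745 +0.2177]
  T[5,:] = [+0.0000 +0.0018 +0.0102 -0.0434 +0.0119 +0.0414]
|eigenvalues of T|: 0.1873, 0.1082, 0.0905, 0.0353, 0.0353, 0.0000.
ρ = 0.1873; 0.1873 < 1, so it converges for any x₀.

0.1873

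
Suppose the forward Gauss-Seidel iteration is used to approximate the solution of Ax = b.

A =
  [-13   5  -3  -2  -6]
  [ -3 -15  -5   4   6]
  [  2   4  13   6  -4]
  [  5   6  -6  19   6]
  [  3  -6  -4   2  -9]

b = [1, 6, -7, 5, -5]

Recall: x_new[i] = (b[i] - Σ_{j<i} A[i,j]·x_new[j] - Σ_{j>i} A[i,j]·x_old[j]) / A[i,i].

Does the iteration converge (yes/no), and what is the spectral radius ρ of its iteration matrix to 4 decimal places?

yes, ρ = 0.8211

Let D = diag(-13, -15, 13, 19, -9); L, U the strict triangles.
T_GS = -(D+L)⁻¹U: row 0 first, T[0,2] = -(-3)/(-13) = -0.2308; later rows by forward substitution.
  T[0,:] = [+0.0000, +0.3846, -0.2308, -0.1538, -0.4615]
  T[1,:] = [+0.0000, -0.0769, -0.2872, +0.2974, +0.4923]
  T[2,:] = [+0.0000, -0.0355, +0.1239, -0.5294, +0.2272]
  T[3,:] = [+0.0000, -0.0881, +0.1905, -0.2206, -0.2780]
  T[4,:] = [+0.0000, +0.1757, +0.1018, -0.0633, -0.6448]
|eigenvalues of T|: 0.8211, 0.3018, 0.3018, 0.0833, 0.0000.
ρ = 0.8211; 0.8211 < 1: convergent.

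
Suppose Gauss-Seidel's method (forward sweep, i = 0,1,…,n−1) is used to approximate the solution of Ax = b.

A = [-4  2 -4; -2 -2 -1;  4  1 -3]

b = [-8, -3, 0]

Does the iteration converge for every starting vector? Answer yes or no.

Split A = D + L + U, D = diag(-4, -2, -3).
Gauss-Seidel: T = -(D+L)⁻¹U, row 0 first, T[0,2] = -(-4)/(-4) = -1.0000; later rows by forward substitution.
  T[0,:] = [+0.0000, +0.5000, -1.0000]
  T[1,:] = [+0.0000, -0.5000, +0.5000]
  T[2,:] = [+0.0000, +0.5000, -1.1667]
|eigenvalues of T|: 1.4343, 0.2324, 0.0000.
ρ = 1.4343; 1.4343 > 1: divergent.

no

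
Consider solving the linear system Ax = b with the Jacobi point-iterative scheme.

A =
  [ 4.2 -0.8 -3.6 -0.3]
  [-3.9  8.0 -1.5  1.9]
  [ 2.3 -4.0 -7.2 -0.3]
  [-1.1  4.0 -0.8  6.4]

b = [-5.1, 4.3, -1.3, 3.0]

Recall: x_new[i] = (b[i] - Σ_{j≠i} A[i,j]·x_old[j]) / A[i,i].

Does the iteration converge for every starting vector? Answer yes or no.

yes

A = D + L + U where D = diag(4.2, 8, -7.2, 6.4).
Jacobi T = -D⁻¹(L+U): T[2,0] = -(2.3)/(-7.2) = +0.3194; T[2,2] = 0.
  T[0,:] = [+0.0000  +0.1905  +0.8571  +0.0714]
  T[1,:] = [+0.4875  +0.0000  +0.1875  -0.2375]
  T[2,:] = [+0.3194  -0.5556  +0.0000  -0.0417]
  T[3,:] = [+0.1719  -0.6250  +0.1250  +0.0000]
eigenvalue magnitudes: 0.8228, 0.5594, 0.5594, 0.0610.
ρ = 0.8228; 0.8228 < 1: convergent.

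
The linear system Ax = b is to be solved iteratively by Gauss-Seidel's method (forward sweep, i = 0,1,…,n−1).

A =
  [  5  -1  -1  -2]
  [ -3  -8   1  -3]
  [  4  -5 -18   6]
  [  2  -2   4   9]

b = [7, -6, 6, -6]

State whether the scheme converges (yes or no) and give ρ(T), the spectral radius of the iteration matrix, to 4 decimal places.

yes, ρ = 0.5206

Split A = D + L + U, D = diag(5, -8, -18, 9).
T_GS = -(D+L)⁻¹U: row 0 first, T[0,2] = -(-1)/(5) = +0.2000; later rows by forward substitution.
  T[0,:] = [+0.0000, +0.2000, +0.2000, +0.4000]
  T[1,:] = [+0.0000, -0.0750, +0.0500, -0.5250]
  T[2,:] = [+0.0000, +0.0653, +0.0306, +0.5681]
  T[3,:] = [+0.0000, -0.0901, -0.0469, -0.4580]
|roots of det(T-λI)|: 0.5206, 0.0596, 0.0596, 0.0000.
ρ = 0.5206; 0.5206 < 1: convergent.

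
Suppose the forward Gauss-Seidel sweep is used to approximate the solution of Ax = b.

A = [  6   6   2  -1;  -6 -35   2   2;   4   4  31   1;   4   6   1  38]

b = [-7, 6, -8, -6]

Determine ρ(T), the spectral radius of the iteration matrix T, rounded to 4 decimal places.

0.2306

Split A = D + L + U, D = diag(6, -35, 31, 38).
Gauss-Seidel: T = -(D+L)⁻¹U, row 0 first, T[0,1] = -(6)/(6) = -1.0000; later rows by forward substitution.
  T[0,:] = [+0.0000 -1.0000 -0.3333 +0.1667]
  T[1,:] = [+0.0000 +0.1714 +0.1143 +0.0286]
  T[2,:] = [+0.0000 +0.1069 +0.0283 -0.0575]
  T[3,:] = [+0.0000 +0.0754 +0.0163 -0.0205]
|roots of det(T-λI)|: 0.2306, 0.0645, 0.0131, 0.0000.
ρ = 0.2306; 0.2306 < 1: convergent.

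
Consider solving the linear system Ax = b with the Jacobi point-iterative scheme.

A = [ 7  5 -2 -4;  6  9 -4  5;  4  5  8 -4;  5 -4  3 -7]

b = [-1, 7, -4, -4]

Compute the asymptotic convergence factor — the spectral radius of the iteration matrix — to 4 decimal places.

Split A = D + L + U, D = diag(7, 9, 8, -7).
T_J = -D⁻¹(L+U): T[0,1] = -(5)/(7) = -0.7143; T[0,0] = 0.
  T[0,:] = [+0.0000 -0.7143 +0.2857 +0.5714]
  T[1,:] = [-0.6667 +0.0000 +0.4444 -0.5556]
  T[2,:] = [-0.5000 -0.6250 +0.0000 +0.5000]
  T[3,:] = [+0.7143 -0.5714 +0.4286 +0.0000]
moduli |λ_i(T)| = 1.2998, 0.6170, 0.6170, 0.3197.
ρ(T) = max|λ| = 1.2998; 1.2998 > 1 ⇒ diverges.

1.2998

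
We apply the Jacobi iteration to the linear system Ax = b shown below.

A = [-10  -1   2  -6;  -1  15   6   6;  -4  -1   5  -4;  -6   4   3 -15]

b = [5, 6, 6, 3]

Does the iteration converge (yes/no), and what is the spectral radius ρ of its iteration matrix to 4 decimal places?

yes, ρ = 0.8783

Write A = D+L+U with D = diag(-10, 15, 5, -15).
Jacobi: T = -D⁻¹(L+U), T[2,3] = -(-4)/(5) = +0.8000; T[2,2] = 0.
  T[0,:] = [+0.0000, -0.1000, +0.2000, -0.6000]
  T[1,:] = [+0.0667, +0.0000, -0.4000, -0.4000]
  T[2,:] = [+0.8000, +0.2000, +0.0000, +0.8000]
  T[3,:] = [-0.4000, +0.2667, +0.2000, +0.0000]
moduli |λ_i(T)| = 0.8783, 0.4788, 0.4621, 0.4621.
spectral radius ρ = 0.8783; 0.8783 < 1: convergent.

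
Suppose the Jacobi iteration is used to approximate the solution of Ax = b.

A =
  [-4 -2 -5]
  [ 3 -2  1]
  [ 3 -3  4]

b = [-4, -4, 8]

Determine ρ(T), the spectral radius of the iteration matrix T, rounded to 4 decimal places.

Split A = D + L + U, D = diag(-4, -2, 4).
T_J = -D⁻¹(L+U): T[2,0] = -(3)/(4) = -0.7500; T[2,2] = 0.
  T[0,:] = [+0.0000 -0.5000 -1.2500]
  T[1,:] = [+1.5000 +0.0000 +0.5000]
  T[2,:] = [-0.7500 +0.7500 +0.0000]
|λ(T)| sorted: 1.2424, 0.9904, 0.9904.
spectral radius ρ = 1.2424; 1.2424 > 1: divergent.

1.2424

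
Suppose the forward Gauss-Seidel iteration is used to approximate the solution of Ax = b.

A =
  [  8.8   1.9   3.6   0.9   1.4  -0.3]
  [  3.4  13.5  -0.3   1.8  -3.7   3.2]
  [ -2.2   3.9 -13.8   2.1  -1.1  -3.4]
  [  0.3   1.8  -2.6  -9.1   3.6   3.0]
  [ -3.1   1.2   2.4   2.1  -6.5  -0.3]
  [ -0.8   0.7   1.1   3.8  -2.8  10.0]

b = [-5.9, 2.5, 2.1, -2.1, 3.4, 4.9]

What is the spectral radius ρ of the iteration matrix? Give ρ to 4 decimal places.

0.5418

Write A = D+L+U with D = diag(8.8, 13.5, -13.8, -9.1, -6.5, 10).
Gauss-Seidel: T = -(D+L)⁻¹U, row 0 first, T[0,1] = -(1.9)/(8.8) = -0.2159; later rows by forward substitution.
  T[0,:] = [+0.0000, -0.2159, -0.4091, -0.1023, -0.1591, +0.0341]
  T[1,:] = [+0.0000, +0.0544, +0.1253, -0.1076, +0.3141, -0.2456]
  T[2,:] = [+0.0000, +0.0498, +0.1006, +0.1381, +0.0344, -0.3212]
  T[3,:] = [+0.0000, -0.0106, -0.0175, -0.0641, +0.4427, +0.3740]
  T[4,:] = [+0.0000, +0.1280, +0.2497, +0.0592, +0.2896, -0.1055]
  T[5,:] = [+0.0000, +0.0133, +0.0240, +0.0251, -0.1256, -0.1164]
eigenvalue magnitudes: 0.5418, 0.1851, 0.1851, 0.0076, 0.0076, 0.0000.
ρ(T) = max|λ| = 0.5418; 0.5418 < 1 ⇒ converges.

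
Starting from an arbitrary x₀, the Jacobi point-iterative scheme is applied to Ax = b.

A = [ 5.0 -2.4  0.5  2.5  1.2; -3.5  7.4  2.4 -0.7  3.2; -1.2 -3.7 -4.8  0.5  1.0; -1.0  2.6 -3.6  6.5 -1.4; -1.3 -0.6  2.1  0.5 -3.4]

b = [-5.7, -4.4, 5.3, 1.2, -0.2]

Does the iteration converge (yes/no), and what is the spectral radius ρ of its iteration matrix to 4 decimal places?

no, ρ = 1.2414

Let D = diag(5, 7.4, -4.8, 6.5, -3.4); L, U the strict triangles.
T_J = -D⁻¹(L+U): T[4,3] = -(0.5)/(-3.4) = +0.1471; T[4,4] = 0.
  T[0,:] = [+0.0000  +0.4800  -0.1000  -0.5000  -0.2400]
  T[1,:] = [+0.4730  +0.0000  -0.3243  +0.0946  -0.4324]
  T[2,:] = [-0.2500  -0.7708  +0.0000  +0.1042  +0.2083]
  T[3,:] = [+0.1538  -0.4000  +0.5538  +0.0000  +0.2154]
  T[4,:] = [-0.3824  -0.1765  +0.6176  +0.1471  +0.0000]
|roots of det(T-λI)|: 1.2414, 0.5270, 0.5270, 0.4633, 0.4633.
ρ(T) = max|λ| = 1.2414; 1.2414 > 1 ⇒ diverges.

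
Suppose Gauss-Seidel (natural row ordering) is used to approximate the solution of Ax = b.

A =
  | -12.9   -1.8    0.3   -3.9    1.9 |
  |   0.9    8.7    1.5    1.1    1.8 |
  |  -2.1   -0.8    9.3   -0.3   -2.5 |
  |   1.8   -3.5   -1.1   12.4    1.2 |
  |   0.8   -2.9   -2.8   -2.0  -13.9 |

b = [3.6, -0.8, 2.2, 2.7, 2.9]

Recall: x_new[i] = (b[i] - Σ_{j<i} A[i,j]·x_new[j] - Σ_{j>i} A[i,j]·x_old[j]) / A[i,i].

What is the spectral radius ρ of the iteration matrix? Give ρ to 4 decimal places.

Write A = D+L+U with D = diag(-12.9, 8.7, 9.3, 12.4, -13.9).
GS T = -(D+L)⁻¹U: row 0 first, T[0,4] = -(1.9)/(-12.9) = +0.1473; later rows by forward substitution.
  T[0,:] = [+0.0000, -0.1395, +0.0233, -0.3023, +0.1473]
  T[1,:] = [+0.0000, +0.0144, -0.1748, -0.0952, -0.2221]
  T[2,:] = [+0.0000, -0.0303, -0.0098, -0.0442, +0.2830]
  T[3,:] = [+0.0000, +0.0216, -0.0536, +0.0131, -0.1558]
  T[4,:] = [+0.0000, -0.0081, +0.0475, +0.0095, +0.0202]
|eigenvalues of T|: 0.1609, 0.1148, 0.0199, 0.0118, 0.0000.
spectral radius ρ = 0.1609; 0.1609 < 1, so it converges for any x₀.

0.1609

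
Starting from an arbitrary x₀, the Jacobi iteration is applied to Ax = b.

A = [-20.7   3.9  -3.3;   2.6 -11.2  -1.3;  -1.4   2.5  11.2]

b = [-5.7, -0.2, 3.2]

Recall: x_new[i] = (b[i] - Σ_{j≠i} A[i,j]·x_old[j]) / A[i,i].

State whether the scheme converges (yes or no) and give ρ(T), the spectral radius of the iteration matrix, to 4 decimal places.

Split A = D + L + U, D = diag(-20.7, -11.2, 11.2).
Jacobi T = -D⁻¹(L+U): T[1,0] = -(2.6)/(-11.2) = +0.2321; T[1,1] = 0.
  T[0,:] = [+0.0000, +0.1884, -0.1594]
  T[1,:] = [+0.2321, +0.0000, -0.1161]
  T[2,:] = [+0.1250, -0.2232, +0.0000]
|eigenvalues of T|: 0.2656, 0.1443, 0.1443.
spectral radius ρ = 0.2656; 0.2656 < 1, so it converges for any x₀.

yes, ρ = 0.2656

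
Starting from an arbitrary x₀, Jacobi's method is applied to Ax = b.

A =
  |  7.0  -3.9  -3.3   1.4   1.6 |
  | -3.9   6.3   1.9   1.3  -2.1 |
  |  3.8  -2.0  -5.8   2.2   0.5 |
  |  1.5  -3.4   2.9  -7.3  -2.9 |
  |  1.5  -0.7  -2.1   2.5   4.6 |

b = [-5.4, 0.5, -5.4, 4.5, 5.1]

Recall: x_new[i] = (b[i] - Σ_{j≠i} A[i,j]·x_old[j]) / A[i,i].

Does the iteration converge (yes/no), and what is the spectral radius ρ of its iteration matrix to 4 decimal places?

no, ρ = 1.1618

Diagonal D = diag(7, 6.3, -5.8, -7.3, 4.6); L, U strict lower/upper.
T_J = -D⁻¹(L+U): T[3,0] = -(1.5)/(-7.3) = +0.2055; T[3,3] = 0.
  T[0,:] = [+0.0000 +0.5571 +0.4714 -0.2000 -0.2286]
  T[1,:] = [+0.6190 +0.0000 -0.3016 -0.2063 +0.3333]
  T[2,:] = [+0.6552 -0.3448 +0.0000 +0.3793 +0.0862]
  T[3,:] = [+0.2055 -0.4658 +0.3973 +0.0000 -0.3973]
  T[4,:] = [-0.3261 +0.1522 +0.4565 -0.5435 +0.0000]
moduli |λ_i(T)| = 1.1618, 0.7150, 0.7150, 0.5111, 0.2448.
spectral radius ρ = 1.1618; 1.1618 > 1: divergent.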